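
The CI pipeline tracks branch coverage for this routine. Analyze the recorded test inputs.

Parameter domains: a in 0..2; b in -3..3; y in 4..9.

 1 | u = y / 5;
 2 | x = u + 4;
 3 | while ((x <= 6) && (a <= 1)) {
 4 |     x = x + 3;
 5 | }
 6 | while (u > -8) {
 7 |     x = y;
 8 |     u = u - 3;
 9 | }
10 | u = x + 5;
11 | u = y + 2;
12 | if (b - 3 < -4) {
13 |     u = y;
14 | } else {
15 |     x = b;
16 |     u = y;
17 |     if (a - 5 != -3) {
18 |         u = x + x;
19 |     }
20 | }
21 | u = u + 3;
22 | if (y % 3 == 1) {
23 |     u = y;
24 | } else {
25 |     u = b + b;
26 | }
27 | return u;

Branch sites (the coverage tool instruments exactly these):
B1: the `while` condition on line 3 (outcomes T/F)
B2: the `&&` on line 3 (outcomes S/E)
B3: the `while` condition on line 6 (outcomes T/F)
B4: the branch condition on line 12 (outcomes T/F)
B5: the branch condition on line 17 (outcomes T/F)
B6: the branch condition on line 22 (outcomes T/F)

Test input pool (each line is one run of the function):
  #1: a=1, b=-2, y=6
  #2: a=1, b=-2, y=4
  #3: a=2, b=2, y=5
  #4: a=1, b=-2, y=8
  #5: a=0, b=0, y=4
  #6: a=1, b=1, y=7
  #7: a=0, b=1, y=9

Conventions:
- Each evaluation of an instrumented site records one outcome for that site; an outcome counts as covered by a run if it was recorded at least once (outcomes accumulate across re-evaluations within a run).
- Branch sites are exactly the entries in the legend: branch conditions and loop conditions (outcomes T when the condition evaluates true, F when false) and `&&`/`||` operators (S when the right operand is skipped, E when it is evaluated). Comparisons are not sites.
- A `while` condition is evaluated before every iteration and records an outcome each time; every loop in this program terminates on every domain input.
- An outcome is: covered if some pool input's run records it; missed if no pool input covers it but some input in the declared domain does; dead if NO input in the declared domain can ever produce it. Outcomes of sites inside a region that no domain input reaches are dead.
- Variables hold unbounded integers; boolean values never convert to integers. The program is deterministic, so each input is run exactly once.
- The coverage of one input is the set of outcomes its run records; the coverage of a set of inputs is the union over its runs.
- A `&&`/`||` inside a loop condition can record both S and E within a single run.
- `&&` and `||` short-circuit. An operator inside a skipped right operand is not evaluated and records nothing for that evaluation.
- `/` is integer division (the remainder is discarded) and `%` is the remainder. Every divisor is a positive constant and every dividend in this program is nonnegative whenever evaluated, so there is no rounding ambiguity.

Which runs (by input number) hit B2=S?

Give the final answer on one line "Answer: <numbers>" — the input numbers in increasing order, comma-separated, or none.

input #1 (a=1, b=-2, y=6): hits B2=S
input #2 (a=1, b=-2, y=4): hits B2=S
input #3 (a=2, b=2, y=5): never hits B2=S
input #4 (a=1, b=-2, y=8): hits B2=S
input #5 (a=0, b=0, y=4): hits B2=S
input #6 (a=1, b=1, y=7): hits B2=S
input #7 (a=0, b=1, y=9): hits B2=S

Answer: 1, 2, 4, 5, 6, 7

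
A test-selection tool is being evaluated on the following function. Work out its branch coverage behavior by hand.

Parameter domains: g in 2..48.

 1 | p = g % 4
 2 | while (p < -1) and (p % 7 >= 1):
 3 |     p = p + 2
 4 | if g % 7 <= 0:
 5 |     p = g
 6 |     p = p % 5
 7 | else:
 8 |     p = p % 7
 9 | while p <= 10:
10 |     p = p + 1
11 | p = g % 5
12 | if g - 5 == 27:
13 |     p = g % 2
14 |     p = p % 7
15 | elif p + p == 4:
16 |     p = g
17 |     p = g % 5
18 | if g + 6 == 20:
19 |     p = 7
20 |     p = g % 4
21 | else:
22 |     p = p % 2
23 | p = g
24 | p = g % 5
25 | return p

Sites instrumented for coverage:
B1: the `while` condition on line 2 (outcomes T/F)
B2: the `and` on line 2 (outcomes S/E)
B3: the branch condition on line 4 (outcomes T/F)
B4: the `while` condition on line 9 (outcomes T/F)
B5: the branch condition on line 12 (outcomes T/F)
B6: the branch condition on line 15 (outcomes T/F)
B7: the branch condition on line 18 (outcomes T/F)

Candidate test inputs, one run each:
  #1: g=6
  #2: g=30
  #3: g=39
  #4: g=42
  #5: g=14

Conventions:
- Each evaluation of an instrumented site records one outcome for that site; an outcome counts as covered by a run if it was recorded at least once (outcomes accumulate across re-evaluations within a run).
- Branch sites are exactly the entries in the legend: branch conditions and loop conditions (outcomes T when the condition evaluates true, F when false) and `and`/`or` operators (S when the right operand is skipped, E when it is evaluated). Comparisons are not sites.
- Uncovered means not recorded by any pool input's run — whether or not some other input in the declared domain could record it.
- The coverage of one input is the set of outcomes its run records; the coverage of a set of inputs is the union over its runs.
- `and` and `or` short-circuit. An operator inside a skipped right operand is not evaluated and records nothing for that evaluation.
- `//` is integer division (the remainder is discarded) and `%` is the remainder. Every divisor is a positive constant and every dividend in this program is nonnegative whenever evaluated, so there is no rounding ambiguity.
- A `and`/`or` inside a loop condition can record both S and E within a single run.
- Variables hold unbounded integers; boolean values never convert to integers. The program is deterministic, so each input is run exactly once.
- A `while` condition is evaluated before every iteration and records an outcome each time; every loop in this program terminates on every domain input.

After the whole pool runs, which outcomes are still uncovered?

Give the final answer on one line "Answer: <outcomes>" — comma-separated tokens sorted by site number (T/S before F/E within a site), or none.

input #1, g=6: events B2->S, B1->F, B3->F, B4->T, B4->T, B4->T, B4->T, B4->T, B4->T, B4->T, B4->T, B4->T, B4->F, B5->F, ...; outcomes B1=F, B2=S, B3=F, B4=T, B4=F, B5=F, B6=F, B7=F
input #2, g=30: events B2->S, B1->F, B3->F, B4->T, B4->T, B4->T, B4->T, B4->T, B4->T, B4->T, B4->T, B4->T, B4->F, B5->F, ...; outcomes B1=F, B2=S, B3=F, B4=T, B4=F, B5=F, B6=F, B7=F
input #3, g=39: events B2->S, B1->F, B3->F, B4->T, B4->T, B4->T, B4->T, B4->T, B4->T, B4->T, B4->T, B4->F, B5->F, B6->F, ...; outcomes B1=F, B2=S, B3=F, B4=T, B4=F, B5=F, B6=F, B7=F
input #4, g=42: events B2->S, B1->F, B3->T, B4->T, B4->T, B4->T, B4->T, B4->T, B4->T, B4->T, B4->T, B4->T, B4->F, B5->F, ...; outcomes B1=F, B2=S, B3=T, B4=T, B4=F, B5=F, B6=T, B7=F
input #5, g=14: events B2->S, B1->F, B3->T, B4->T, B4->T, B4->T, B4->T, B4->T, B4->T, B4->T, B4->F, B5->F, B6->F, B7->T; outcomes B1=F, B2=S, B3=T, B4=T, B4=F, B5=F, B6=F, B7=T
union over the pool: B1=F, B2=S, B3=T, B3=F, B4=T, B4=F, B5=F, B6=T, B6=F, B7=T, B7=F
uncovered (3 of 14): B1=T, B2=E, B5=T

Answer: B1=T, B2=E, B5=T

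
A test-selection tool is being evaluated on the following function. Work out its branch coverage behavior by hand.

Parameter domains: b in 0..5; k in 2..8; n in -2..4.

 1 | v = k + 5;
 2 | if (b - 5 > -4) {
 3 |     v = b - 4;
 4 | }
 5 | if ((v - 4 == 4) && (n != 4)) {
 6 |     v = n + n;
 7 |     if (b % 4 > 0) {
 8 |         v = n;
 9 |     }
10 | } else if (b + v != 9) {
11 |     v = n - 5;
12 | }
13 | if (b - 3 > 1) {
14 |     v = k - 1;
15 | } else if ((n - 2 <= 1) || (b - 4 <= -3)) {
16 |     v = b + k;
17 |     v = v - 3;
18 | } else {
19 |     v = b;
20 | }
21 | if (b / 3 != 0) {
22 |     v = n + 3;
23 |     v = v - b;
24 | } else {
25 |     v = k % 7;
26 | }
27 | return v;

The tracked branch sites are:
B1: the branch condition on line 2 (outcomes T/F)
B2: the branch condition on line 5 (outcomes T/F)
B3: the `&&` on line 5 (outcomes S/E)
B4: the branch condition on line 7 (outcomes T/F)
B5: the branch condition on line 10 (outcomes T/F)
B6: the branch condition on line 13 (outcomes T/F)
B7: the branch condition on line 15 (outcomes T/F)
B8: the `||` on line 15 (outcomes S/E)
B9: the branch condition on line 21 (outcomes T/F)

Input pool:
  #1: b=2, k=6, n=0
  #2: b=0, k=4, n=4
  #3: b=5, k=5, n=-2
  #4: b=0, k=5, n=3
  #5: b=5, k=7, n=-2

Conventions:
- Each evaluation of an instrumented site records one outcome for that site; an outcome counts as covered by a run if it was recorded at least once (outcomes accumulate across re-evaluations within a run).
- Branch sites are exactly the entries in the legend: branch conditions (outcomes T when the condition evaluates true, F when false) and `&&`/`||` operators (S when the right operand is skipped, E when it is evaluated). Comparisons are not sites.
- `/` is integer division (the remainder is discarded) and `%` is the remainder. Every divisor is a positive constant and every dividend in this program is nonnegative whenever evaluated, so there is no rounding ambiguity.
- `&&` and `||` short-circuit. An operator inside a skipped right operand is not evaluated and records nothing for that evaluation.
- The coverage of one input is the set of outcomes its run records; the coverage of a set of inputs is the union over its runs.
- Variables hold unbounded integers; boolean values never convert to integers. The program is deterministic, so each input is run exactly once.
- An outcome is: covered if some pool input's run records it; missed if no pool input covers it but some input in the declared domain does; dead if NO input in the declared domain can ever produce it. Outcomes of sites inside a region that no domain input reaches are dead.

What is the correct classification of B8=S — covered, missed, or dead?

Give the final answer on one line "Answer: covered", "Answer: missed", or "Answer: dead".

B8=S is recorded by pool input(s) 1, 4 -> covered

Answer: covered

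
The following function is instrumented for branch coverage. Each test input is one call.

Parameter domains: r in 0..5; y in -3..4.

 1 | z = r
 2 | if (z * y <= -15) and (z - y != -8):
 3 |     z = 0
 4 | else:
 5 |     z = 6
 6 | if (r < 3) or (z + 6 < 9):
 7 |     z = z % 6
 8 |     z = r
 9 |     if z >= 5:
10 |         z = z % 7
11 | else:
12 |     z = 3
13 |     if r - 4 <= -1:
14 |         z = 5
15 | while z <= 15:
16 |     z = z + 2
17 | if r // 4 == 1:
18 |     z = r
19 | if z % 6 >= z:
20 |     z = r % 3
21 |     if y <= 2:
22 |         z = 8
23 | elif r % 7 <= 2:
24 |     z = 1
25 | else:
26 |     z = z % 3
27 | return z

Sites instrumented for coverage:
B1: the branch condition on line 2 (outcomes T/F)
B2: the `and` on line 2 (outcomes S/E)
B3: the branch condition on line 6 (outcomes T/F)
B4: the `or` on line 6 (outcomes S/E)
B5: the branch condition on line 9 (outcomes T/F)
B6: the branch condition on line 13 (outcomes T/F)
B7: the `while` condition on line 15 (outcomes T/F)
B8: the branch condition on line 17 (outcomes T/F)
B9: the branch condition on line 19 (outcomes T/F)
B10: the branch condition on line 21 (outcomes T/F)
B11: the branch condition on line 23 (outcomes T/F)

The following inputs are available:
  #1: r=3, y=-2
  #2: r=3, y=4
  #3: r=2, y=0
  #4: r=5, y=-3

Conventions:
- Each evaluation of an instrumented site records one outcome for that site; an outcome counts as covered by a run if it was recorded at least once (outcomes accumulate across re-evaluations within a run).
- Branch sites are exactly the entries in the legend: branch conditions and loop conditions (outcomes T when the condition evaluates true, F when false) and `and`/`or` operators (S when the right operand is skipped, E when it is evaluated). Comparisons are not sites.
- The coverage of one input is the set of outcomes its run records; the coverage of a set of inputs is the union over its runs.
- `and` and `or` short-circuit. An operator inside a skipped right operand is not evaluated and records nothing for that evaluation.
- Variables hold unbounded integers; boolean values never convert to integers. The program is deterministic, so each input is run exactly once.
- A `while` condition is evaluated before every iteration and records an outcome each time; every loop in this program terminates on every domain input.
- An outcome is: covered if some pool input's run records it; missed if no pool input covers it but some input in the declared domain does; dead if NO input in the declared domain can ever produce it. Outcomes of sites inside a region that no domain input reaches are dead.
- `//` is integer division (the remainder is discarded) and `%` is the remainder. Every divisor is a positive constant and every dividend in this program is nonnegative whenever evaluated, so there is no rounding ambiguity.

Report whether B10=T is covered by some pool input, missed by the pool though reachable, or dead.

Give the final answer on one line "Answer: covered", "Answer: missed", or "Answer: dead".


B10=T is recorded by pool input(s) 4 -> covered
Answer: covered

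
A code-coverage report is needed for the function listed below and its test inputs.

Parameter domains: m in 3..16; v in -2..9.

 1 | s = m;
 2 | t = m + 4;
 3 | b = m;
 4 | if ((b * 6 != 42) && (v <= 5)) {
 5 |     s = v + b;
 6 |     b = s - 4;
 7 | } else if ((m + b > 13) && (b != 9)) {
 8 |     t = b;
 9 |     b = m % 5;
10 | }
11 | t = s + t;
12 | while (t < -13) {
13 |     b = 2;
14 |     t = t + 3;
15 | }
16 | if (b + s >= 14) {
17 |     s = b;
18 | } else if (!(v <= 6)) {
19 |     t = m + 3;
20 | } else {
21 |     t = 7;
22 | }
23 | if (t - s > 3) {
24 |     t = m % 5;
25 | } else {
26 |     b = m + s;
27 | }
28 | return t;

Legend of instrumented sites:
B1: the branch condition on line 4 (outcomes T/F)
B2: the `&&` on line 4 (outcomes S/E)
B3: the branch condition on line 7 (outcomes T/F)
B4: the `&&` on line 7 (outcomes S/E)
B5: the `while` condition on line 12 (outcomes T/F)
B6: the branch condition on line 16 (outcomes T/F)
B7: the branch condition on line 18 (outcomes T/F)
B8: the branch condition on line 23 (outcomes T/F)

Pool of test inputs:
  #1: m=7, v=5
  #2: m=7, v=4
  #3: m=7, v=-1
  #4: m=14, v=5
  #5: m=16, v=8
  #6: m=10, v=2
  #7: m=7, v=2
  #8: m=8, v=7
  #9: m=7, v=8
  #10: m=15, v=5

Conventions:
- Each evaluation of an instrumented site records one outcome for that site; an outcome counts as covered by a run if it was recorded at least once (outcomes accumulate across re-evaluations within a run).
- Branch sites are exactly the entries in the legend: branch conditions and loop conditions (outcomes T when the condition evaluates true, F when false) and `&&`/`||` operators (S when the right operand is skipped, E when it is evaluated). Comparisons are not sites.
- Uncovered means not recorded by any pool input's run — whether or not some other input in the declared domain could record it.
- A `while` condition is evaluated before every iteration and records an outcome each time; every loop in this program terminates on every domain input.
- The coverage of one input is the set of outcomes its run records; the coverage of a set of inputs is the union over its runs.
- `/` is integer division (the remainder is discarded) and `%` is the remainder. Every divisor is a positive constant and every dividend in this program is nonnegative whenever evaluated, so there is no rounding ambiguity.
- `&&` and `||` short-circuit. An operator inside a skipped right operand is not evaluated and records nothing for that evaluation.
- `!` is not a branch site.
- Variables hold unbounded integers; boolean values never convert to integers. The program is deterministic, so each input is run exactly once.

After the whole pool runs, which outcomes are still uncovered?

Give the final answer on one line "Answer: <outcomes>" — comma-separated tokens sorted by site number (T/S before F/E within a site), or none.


input #1, m=7, v=5: outcomes B1=F, B2=S, B3=T, B4=E, B5=F, B6=F, B7=F, B8=F
input #2, m=7, v=4: outcomes B1=F, B2=S, B3=T, B4=E, B5=F, B6=F, B7=F, B8=F
input #3, m=7, v=-1: outcomes B1=F, B2=S, B3=T, B4=E, B5=F, B6=F, B7=F, B8=F
input #4, m=14, v=5: outcomes B1=T, B2=E, B5=F, B6=T, B8=T
input #5, m=16, v=8: outcomes B1=F, B2=E, B3=T, B4=E, B5=F, B6=T, B8=T
input #6, m=10, v=2: outcomes B1=T, B2=E, B5=F, B6=T, B8=T
input #7, m=7, v=2: outcomes B1=F, B2=S, B3=T, B4=E, B5=F, B6=F, B7=F, B8=F
input #8, m=8, v=7: outcomes B1=F, B2=E, B3=T, B4=E, B5=F, B6=F, B7=T, B8=F
input #9, m=7, v=8: outcomes B1=F, B2=S, B3=T, B4=E, B5=F, B6=F, B7=T, B8=F
input #10, m=15, v=5: outcomes B1=T, B2=E, B5=F, B6=T, B8=T
union over the pool: B1=T, B1=F, B2=S, B2=E, B3=T, B4=E, B5=F, B6=T, B6=F, B7=T, B7=F, B8=T, B8=F
uncovered (3 of 16): B3=F, B4=S, B5=T
Answer: B3=F, B4=S, B5=T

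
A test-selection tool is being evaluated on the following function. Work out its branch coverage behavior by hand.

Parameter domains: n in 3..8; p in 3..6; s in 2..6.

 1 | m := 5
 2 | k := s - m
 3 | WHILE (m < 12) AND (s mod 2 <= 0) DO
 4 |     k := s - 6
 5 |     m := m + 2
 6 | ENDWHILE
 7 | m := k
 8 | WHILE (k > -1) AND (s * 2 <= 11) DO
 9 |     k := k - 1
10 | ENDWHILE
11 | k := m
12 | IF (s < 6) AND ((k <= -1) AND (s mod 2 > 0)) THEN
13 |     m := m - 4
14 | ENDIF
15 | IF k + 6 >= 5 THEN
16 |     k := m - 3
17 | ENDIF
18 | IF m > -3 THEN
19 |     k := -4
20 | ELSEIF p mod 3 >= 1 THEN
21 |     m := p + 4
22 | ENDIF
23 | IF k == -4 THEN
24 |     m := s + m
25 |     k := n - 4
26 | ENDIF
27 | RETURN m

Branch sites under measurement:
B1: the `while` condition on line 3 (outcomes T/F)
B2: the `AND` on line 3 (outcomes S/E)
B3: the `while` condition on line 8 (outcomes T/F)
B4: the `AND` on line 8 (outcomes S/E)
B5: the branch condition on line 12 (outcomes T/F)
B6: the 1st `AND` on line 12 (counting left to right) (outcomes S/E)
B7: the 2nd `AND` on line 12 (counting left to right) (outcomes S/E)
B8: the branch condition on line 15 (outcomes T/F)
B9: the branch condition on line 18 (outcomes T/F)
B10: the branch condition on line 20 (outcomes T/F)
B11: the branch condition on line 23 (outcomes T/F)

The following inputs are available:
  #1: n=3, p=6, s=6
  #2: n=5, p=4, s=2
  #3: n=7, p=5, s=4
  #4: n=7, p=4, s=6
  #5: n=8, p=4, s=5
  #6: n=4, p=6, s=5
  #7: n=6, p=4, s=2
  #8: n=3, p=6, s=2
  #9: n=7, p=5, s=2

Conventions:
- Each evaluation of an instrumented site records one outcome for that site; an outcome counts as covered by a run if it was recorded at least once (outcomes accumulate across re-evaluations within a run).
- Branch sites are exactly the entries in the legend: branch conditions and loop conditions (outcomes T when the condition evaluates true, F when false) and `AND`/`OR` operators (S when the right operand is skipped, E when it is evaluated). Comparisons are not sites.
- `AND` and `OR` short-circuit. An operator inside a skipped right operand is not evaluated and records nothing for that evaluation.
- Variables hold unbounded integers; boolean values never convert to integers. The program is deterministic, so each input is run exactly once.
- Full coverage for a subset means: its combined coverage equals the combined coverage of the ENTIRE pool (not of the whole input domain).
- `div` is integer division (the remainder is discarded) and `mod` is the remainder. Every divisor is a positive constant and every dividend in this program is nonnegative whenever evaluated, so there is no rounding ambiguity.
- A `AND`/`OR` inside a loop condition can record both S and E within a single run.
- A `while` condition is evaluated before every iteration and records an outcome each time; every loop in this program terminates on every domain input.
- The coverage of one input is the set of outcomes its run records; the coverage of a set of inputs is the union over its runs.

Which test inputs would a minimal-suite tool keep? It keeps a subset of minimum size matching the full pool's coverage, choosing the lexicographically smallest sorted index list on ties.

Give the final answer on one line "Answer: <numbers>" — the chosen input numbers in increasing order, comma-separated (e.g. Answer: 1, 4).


#1 (n=3, p=6, s=6) -> B2->E, B1->T, B2->E, B1->T, B2->E, B1->T, B2->E, B1->T, B2->S, B1->F, B4->E, B3->F, B6->S, B5->F, ...; covered: B1=T, B1=F, B2=S, B2=E, B3=F, B4=E, B5=F, B6=S, B8=T, B9=T, B11=T
#2 (n=5, p=4, s=2) -> B2->E, B1->T, B2->E, B1->T, B2->E, B1->T, B2->E, B1->T, B2->S, B1->F, B4->S, B3->F, B6->E, B7->E, ...; covered: B1=T, B1=F, B2=S, B2=E, B3=F, B4=S, B5=F, B6=E, B7=E, B8=F, B9=F, B10=T, B11=T
#3 (n=7, p=5, s=4) -> B2->E, B1->T, B2->E, B1->T, B2->E, B1->T, B2->E, B1->T, B2->S, B1->F, B4->S, B3->F, B6->E, B7->E, ...; covered: B1=T, B1=F, B2=S, B2=E, B3=F, B4=S, B5=F, B6=E, B7=E, B8=F, B9=T, B11=T
#4 (n=7, p=4, s=6) -> B2->E, B1->T, B2->E, B1->T, B2->E, B1->T, B2->E, B1->T, B2->S, B1->F, B4->E, B3->F, B6->S, B5->F, ...; covered: B1=T, B1=F, B2=S, B2=E, B3=F, B4=E, B5=F, B6=S, B8=T, B9=T, B11=T
#5 (n=8, p=4, s=5) -> B2->E, B1->F, B4->E, B3->T, B4->S, B3->F, B6->E, B7->S, B5->F, B8->T, B9->T, B11->T; covered: B1=F, B2=E, B3=T, B3=F, B4=S, B4=E, B5=F, B6=E, B7=S, B8=T, B9=T, B11=T
#6 (n=4, p=6, s=5) -> B2->E, B1->F, B4->E, B3->T, B4->S, B3->F, B6->E, B7->S, B5->F, B8->T, B9->T, B11->T; covered: B1=F, B2=E, B3=T, B3=F, B4=S, B4=E, B5=F, B6=E, B7=S, B8=T, B9=T, B11=T
#7 (n=6, p=4, s=2) -> B2->E, B1->T, B2->E, B1->T, B2->E, B1->T, B2->E, B1->T, B2->S, B1->F, B4->S, B3->F, B6->E, B7->E, ...; covered: B1=T, B1=F, B2=S, B2=E, B3=F, B4=S, B5=F, B6=E, B7=E, B8=F, B9=F, B10=T, B11=T
#8 (n=3, p=6, s=2) -> B2->E, B1->T, B2->E, B1->T, B2->E, B1->T, B2->E, B1->T, B2->S, B1->F, B4->S, B3->F, B6->E, B7->E, ...; covered: B1=T, B1=F, B2=S, B2=E, B3=F, B4=S, B5=F, B6=E, B7=E, B8=F, B9=F, B10=F, B11=T
#9 (n=7, p=5, s=2) -> B2->E, B1->T, B2->E, B1->T, B2->E, B1->T, B2->E, B1->T, B2->S, B1->F, B4->S, B3->F, B6->E, B7->E, ...; covered: B1=T, B1=F, B2=S, B2=E, B3=F, B4=S, B5=F, B6=E, B7=E, B8=F, B9=F, B10=T, B11=T
the full pool covers 20 outcomes: B1=T, B1=F, B2=S, B2=E, B3=T, B3=F, B4=S, B4=E, B5=F, B6=S, B6=E, B7=S, B7=E, B8=T, B8=F, B9=T, B9=F, B10=T, B10=F, B11=T
every size-1 subset falls short of the 20 outcomes (best: 13/20)
every size-2 subset falls short of the 20 outcomes (best: 18/20)
every size-3 subset falls short of the 20 outcomes (best: 19/20)
inputs {1, 2, 5, 8} (size 4) cover everything; no size-4 subset with a lexicographically smaller index list covers all 20
Answer: 1, 2, 5, 8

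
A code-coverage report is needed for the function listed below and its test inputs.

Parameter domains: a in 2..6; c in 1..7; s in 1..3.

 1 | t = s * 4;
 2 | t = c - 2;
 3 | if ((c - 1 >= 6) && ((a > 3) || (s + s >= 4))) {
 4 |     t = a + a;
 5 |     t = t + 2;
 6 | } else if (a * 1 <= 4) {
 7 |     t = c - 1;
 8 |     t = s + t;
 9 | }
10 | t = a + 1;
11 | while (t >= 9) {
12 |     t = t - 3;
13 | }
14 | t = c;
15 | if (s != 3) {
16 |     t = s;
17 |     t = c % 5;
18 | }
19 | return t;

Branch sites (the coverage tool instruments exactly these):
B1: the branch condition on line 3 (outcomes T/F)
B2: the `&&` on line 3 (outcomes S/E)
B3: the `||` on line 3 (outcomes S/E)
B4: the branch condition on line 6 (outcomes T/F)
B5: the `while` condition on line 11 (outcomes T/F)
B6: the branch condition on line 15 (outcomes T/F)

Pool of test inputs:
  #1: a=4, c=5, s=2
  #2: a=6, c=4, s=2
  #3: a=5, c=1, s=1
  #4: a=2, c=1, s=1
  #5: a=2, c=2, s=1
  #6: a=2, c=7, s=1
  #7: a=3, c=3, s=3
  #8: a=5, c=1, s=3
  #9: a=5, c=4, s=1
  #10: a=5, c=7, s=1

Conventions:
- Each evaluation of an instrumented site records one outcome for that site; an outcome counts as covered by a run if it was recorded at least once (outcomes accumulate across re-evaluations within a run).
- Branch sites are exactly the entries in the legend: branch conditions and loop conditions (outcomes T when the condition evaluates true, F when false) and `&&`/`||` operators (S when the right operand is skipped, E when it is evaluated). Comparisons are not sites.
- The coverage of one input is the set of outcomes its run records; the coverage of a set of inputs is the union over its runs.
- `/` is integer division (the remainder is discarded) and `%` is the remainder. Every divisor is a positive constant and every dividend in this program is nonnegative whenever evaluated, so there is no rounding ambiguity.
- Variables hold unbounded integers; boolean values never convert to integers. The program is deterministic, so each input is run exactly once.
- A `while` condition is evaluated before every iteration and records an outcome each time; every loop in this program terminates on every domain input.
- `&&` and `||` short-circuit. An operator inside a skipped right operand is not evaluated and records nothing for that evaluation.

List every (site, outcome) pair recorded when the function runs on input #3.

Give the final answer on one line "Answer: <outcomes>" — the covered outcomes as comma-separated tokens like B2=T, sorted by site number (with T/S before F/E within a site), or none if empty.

Event log for input #3 (a=5, c=1, s=1):
  B2->S, B1->F, B4->F, B5->F, B6->T
collecting distinct outcomes: B1=F, B2=S, B4=F, B5=F, B6=T

Answer: B1=F, B2=S, B4=F, B5=F, B6=T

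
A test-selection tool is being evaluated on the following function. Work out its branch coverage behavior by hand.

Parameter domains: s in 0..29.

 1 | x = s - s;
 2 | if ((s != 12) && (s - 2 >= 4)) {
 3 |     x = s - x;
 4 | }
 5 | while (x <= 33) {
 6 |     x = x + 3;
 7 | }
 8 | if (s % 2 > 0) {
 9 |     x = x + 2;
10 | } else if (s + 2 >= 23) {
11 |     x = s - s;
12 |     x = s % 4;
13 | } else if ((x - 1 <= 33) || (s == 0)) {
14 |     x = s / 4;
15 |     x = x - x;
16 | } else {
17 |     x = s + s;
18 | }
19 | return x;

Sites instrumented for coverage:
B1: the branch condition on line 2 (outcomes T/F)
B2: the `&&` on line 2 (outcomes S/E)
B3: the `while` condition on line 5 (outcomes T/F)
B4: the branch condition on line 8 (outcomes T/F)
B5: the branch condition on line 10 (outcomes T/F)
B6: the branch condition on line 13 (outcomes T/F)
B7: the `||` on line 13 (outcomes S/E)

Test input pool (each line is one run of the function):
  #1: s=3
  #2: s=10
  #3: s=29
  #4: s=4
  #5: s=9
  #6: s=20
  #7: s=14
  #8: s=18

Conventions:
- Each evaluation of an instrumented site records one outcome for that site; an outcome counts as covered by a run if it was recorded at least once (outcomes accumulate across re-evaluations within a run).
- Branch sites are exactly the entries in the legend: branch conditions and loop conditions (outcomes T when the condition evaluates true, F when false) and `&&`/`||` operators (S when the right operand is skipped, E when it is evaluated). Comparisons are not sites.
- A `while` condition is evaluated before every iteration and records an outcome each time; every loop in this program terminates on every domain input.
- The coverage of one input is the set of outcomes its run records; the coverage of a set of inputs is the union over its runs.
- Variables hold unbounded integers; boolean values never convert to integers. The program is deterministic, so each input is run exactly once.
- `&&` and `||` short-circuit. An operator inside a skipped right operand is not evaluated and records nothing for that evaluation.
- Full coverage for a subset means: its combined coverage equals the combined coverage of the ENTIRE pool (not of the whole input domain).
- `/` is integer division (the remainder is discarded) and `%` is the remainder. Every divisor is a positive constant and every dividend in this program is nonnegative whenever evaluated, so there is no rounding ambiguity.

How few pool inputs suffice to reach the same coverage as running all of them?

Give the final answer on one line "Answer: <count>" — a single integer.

test 1 (s=3) fires B2->E, B1->F, B3->T, B3->T, B3->T, B3->T, B3->T, B3->T, B3->T, B3->T, B3->T, B3->T, B3->T, B3->T, ...; hits B1=F, B2=E, B3=T, B3=F, B4=T
test 2 (s=10) fires B2->E, B1->T, B3->T, B3->T, B3->T, B3->T, B3->T, B3->T, B3->T, B3->T, B3->F, B4->F, B5->F, B7->S, ...; hits B1=T, B2=E, B3=T, B3=F, B4=F, B5=F, B6=T, B7=S
test 3 (s=29) fires B2->E, B1->T, B3->T, B3->T, B3->F, B4->T; hits B1=T, B2=E, B3=T, B3=F, B4=T
test 4 (s=4) fires B2->E, B1->F, B3->T, B3->T, B3->T, B3->T, B3->T, B3->T, B3->T, B3->T, B3->T, B3->T, B3->T, B3->T, ...; hits B1=F, B2=E, B3=T, B3=F, B4=F, B5=F, B6=F, B7=E
test 5 (s=9) fires B2->E, B1->T, B3->T, B3->T, B3->T, B3->T, B3->T, B3->T, B3->T, B3->T, B3->T, B3->F, B4->T; hits B1=T, B2=E, B3=T, B3=F, B4=T
test 6 (s=20) fires B2->E, B1->T, B3->T, B3->T, B3->T, B3->T, B3->T, B3->F, B4->F, B5->F, B7->E, B6->F; hits B1=T, B2=E, B3=T, B3=F, B4=F, B5=F, B6=F, B7=E
test 7 (s=14) fires B2->E, B1->T, B3->T, B3->T, B3->T, B3->T, B3->T, B3->T, B3->T, B3->F, B4->F, B5->F, B7->E, B6->F; hits B1=T, B2=E, B3=T, B3=F, B4=F, B5=F, B6=F, B7=E
test 8 (s=18) fires B2->E, B1->T, B3->T, B3->T, B3->T, B3->T, B3->T, B3->T, B3->F, B4->F, B5->F, B7->E, B6->F; hits B1=T, B2=E, B3=T, B3=F, B4=F, B5=F, B6=F, B7=E
the full pool covers 12 outcomes: B1=T, B1=F, B2=E, B3=T, B3=F, B4=T, B4=F, B5=F, B6=T, B6=F, B7=S, B7=E
size 1 is not enough: best union over all size-1 subsets is 8/12
size 2 is not enough: best union over all size-2 subsets is 11/12
at size 3, {1, 2, 4} reaches all 12 outcomes; every lexicographically earlier size-3 subset fails

Answer: 3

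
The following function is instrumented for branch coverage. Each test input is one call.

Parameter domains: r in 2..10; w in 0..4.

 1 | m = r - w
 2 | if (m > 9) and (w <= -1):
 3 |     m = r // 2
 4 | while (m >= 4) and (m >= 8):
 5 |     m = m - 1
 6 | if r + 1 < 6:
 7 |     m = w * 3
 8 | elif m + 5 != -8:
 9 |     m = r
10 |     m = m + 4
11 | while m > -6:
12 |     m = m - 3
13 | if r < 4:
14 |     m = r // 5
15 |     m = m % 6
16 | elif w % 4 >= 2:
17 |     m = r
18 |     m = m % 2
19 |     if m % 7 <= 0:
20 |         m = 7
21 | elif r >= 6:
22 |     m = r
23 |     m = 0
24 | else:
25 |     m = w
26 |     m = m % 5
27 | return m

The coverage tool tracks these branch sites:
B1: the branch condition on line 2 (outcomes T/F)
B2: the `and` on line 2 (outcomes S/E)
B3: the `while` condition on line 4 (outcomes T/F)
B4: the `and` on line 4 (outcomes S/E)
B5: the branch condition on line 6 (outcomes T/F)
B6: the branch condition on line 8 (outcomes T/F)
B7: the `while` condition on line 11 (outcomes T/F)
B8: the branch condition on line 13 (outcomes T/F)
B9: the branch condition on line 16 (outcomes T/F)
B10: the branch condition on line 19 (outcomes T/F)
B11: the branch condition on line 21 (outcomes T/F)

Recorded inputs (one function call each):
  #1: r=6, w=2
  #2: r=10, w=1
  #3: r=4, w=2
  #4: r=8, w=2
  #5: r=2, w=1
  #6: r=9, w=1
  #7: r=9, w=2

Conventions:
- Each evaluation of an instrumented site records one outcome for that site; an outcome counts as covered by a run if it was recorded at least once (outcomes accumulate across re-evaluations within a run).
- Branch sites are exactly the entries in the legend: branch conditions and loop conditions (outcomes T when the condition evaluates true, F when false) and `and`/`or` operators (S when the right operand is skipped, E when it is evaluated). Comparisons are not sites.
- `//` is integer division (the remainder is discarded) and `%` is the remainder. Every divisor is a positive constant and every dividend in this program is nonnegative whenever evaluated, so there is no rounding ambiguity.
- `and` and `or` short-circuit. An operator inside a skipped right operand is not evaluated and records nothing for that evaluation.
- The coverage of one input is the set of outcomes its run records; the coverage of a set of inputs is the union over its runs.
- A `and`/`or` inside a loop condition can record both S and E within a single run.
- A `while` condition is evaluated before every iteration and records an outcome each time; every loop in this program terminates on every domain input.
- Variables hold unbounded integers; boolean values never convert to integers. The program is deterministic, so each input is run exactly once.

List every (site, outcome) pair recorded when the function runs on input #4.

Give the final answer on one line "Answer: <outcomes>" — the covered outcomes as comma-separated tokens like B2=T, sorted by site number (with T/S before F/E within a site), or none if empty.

Simulating input #4 (r=8, w=2) step by step:
  B2->S, B1->F, B4->E, B3->F, B5->F, B6->T, B7->T, B7->T, B7->T, B7->T
  B7->T, B7->T, B7->F, B8->F, B9->T, B10->T
deduplicating events, the covered set is: B1=F, B2=S, B3=F, B4=E, B5=F, B6=T, B7=T, B7=F, B8=F, B9=T, B10=T

Answer: B1=F, B2=S, B3=F, B4=E, B5=F, B6=T, B7=T, B7=F, B8=F, B9=T, B10=T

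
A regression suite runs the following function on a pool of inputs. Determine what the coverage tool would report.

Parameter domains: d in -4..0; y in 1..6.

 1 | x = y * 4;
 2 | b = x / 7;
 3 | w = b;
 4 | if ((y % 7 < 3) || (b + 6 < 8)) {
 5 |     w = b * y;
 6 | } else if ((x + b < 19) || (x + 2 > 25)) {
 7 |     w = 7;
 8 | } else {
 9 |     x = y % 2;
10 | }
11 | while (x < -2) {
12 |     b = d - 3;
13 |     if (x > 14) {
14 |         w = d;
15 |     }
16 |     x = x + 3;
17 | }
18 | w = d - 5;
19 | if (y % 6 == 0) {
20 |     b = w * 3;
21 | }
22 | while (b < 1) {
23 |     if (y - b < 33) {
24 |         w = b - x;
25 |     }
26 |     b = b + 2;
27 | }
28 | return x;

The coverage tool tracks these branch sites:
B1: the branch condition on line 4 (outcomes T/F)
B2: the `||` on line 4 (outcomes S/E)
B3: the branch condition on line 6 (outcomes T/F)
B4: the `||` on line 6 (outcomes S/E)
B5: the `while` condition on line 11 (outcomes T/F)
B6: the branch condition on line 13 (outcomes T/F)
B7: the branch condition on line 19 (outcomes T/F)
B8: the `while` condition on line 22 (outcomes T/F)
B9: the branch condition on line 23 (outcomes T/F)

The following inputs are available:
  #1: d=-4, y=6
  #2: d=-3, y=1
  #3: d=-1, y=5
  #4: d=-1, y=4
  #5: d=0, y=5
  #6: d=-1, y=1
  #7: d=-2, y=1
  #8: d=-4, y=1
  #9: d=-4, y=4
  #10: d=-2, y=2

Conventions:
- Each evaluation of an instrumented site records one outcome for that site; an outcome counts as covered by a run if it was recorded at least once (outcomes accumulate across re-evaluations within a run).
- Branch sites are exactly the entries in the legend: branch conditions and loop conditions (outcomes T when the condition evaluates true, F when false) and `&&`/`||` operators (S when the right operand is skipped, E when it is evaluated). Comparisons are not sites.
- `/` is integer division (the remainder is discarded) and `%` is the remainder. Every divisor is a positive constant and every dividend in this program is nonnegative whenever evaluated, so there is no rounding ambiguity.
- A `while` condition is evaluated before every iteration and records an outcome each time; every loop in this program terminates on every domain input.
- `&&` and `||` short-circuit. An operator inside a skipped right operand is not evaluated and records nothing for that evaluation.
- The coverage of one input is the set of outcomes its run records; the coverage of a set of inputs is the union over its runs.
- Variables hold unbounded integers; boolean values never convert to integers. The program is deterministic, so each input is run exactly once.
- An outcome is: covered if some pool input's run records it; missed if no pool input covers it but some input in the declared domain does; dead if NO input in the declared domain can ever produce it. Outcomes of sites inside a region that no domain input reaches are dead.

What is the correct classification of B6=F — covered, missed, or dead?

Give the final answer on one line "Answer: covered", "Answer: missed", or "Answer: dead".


no pool input records B6=F
checking all 30 inputs in the declared domain: B6=F is never recorded -> dead
Answer: dead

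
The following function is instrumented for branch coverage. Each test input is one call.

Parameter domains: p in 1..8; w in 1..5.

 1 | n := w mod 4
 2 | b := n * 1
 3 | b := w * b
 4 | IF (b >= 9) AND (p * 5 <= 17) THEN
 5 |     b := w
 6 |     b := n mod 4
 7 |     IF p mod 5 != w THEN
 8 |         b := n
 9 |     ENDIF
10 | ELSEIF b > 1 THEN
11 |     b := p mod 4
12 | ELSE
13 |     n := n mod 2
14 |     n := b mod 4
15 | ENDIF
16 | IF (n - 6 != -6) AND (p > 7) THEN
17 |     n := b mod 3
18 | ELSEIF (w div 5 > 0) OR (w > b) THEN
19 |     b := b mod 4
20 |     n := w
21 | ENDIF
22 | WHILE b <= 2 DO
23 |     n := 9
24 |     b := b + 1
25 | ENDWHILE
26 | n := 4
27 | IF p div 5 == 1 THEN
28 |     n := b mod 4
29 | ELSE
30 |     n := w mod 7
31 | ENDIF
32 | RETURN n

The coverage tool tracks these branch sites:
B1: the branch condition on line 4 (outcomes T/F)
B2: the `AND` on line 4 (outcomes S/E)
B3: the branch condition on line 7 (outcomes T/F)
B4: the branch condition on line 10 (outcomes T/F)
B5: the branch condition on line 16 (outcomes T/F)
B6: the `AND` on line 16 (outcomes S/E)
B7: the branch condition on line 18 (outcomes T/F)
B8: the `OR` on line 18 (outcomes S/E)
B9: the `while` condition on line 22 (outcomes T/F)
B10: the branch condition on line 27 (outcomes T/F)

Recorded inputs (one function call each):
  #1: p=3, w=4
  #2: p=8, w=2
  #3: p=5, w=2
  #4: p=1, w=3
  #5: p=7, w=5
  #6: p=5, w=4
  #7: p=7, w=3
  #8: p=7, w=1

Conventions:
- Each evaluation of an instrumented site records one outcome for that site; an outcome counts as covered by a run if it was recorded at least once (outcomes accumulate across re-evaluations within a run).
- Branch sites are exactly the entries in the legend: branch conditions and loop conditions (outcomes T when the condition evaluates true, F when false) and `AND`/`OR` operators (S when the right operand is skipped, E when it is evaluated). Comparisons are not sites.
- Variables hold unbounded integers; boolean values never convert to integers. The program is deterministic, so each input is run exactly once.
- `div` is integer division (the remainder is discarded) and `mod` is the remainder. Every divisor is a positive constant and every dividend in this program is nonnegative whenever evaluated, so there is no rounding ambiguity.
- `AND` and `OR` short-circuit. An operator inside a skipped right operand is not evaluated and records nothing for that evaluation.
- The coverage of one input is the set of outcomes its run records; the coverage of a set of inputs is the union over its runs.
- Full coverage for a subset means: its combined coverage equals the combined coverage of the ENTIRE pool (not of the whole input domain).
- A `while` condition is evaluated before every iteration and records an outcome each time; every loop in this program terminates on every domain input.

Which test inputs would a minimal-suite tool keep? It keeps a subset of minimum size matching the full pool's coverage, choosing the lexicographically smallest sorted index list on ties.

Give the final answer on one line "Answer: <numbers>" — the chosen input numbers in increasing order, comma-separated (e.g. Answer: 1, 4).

test 1 (p=3, w=4) fires B2->S, B1->F, B4->F, B6->S, B5->F, B8->E, B7->T, B9->T, B9->T, B9->T, B9->F, B10->F; hits B1=F, B2=S, B4=F, B5=F, B6=S, B7=T, B8=E, B9=T, B9=F, B10=F
test 2 (p=8, w=2) fires B2->S, B1->F, B4->T, B6->E, B5->T, B9->T, B9->T, B9->T, B9->F, B10->T; hits B1=F, B2=S, B4=T, B5=T, B6=E, B9=T, B9=F, B10=T
test 3 (p=5, w=2) fires B2->S, B1->F, B4->T, B6->E, B5->F, B8->E, B7->T, B9->T, B9->T, B9->F, B10->T; hits B1=F, B2=S, B4=T, B5=F, B6=E, B7=T, B8=E, B9=T, B9=F, B10=T
test 4 (p=1, w=3) fires B2->E, B1->T, B3->T, B6->E, B5->F, B8->E, B7->F, B9->F, B10->F; hits B1=T, B2=E, B3=T, B5=F, B6=E, B7=F, B8=E, B9=F, B10=F
test 5 (p=7, w=5) fires B2->S, B1->F, B4->T, B6->E, B5->F, B8->S, B7->T, B9->F, B10->T; hits B1=F, B2=S, B4=T, B5=F, B6=E, B7=T, B8=S, B9=F, B10=T
test 6 (p=5, w=4) fires B2->S, B1->F, B4->F, B6->S, B5->F, B8->E, B7->T, B9->T, B9->T, B9->T, B9->F, B10->T; hits B1=F, B2=S, B4=F, B5=F, B6=S, B7=T, B8=E, B9=T, B9=F, B10=T
test 7 (p=7, w=3) fires B2->E, B1->F, B4->T, B6->E, B5->F, B8->E, B7->F, B9->F, B10->T; hits B1=F, B2=E, B4=T, B5=F, B6=E, B7=F, B8=E, B9=F, B10=T
test 8 (p=7, w=1) fires B2->S, B1->F, B4->F, B6->E, B5->F, B8->E, B7->F, B9->T, B9->T, B9->F, B10->T; hits B1=F, B2=S, B4=F, B5=F, B6=E, B7=F, B8=E, B9=T, B9=F, B10=T
together the pool reaches 19 outcomes: B1=T, B1=F, B2=S, B2=E, B3=T, B4=T, B4=F, B5=T, B5=F, B6=S, B6=E, B7=T, B7=F, B8=S, B8=E, B9=T, B9=F, B10=T, B10=F
checked all size-1 subsets: none covers 19 outcomes (max 10/19)
checked all size-2 subsets: none covers 19 outcomes (max 16/19)
checked all size-3 subsets: none covers 19 outcomes (max 18/19)
the canonical winner is {1, 2, 4, 5}: size 4, full 19-outcome coverage, earliest index list among size-4 covers

Answer: 1, 2, 4, 5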